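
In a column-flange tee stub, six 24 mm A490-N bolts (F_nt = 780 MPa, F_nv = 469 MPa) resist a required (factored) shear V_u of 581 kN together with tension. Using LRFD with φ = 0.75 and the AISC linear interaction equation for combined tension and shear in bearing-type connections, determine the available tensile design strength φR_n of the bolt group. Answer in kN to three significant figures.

A_b = π·24²/4 = 452.4 mm²; f_rv = 581 × 1000 / (6 × 452.4) = 214 MPa.
F'_nt = 1.3 F_nt − (F_nt / φF_nv) f_rv = 1.3·780 − (780/(0.75·469))·214 = 539.4 MPa, capped at F_nt → F'_nt = 539.4 MPa.
R_n = F'_nt · A_b · n = 539.4 × 452.4 × 6 / 1000 = 1464 kN.
Design strength φR_n = 0.75 × 1464 = 1100 kN.

1100 kN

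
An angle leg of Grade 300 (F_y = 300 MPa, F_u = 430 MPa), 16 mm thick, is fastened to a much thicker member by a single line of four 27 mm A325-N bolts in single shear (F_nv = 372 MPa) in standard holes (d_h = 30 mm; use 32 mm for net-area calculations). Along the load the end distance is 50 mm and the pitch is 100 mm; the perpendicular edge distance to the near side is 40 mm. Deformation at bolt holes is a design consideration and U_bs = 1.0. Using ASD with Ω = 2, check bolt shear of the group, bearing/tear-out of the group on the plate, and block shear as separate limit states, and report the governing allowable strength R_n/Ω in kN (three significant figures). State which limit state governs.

Bolt shear: A_b = π·27²/4 = 572.6 mm²; R_n = 372 × 572.6 × 4 × 1 / 1000 = 852 kN → 852 / 2 = 426 kN.
Bearing: edge l_c = 35, r_n = 289 kN; interior l_c = 70, r_n = 445.8 kN; R_n = 289 + 3·445.8 = 1626 kN → 813 kN.
Block shear: A_gv = 5600, A_nv = 3808, A_nt = 384 mm²; R_n = min(0.6F_uA_nv, 0.6F_yA_gv) + U_bs·F_u·A_nt = 1148 kN → 574 kN.
Bolt shear governs: 426 kN.

426 kN (bolt shear governs)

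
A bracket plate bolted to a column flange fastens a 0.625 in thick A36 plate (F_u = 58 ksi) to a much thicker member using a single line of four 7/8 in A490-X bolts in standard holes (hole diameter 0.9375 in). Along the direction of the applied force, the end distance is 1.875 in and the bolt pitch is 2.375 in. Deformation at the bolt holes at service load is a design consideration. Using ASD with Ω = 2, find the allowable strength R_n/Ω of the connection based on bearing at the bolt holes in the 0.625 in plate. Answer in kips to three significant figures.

Per bolt r_n = 1.2 l_c t F_u ≤ 2.4 d t F_u; upper limit = 2.4 × 0.875 × 0.625 × 58 = 76.12 kips.
Edge bolt: l_c = 1.875 − 0.9375/2 = 1.406 in → 1.2 × 1.406 × 0.625 × 58 = 61.17 → r_n = 61.17 kips.
Interior bolts: l_c = 2.375 − 0.9375 = 1.438 in → 1.2 × 1.438 × 0.625 × 58 = 62.53 → r_n = 62.53 kips.
R_n = 1 × 61.17 + 3 × 62.53 = 248.8 kips.
Allowable strength R_n/Ω = 248.8 / 2 = 124 kips.

124 kips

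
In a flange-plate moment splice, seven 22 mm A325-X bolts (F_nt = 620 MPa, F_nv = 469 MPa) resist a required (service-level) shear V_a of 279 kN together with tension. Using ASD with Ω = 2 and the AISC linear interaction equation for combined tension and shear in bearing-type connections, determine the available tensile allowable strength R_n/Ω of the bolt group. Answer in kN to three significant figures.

A_b = π·22²/4 = 380.1 mm²; f_rv = 279 × 1000 / (7 × 380.1) = 104.9 MPa.
F'_nt = 1.3 F_nt − (Ω F_nt / F_nv) f_rv = 1.3·620 − (2·620/469)·104.9 = 528.8 MPa, capped at F_nt → F'_nt = 528.8 MPa.
R_n = F'_nt · A_b · n = 528.8 × 380.1 × 7 / 1000 = 1407 kN.
Allowable strength R_n/Ω = 1407 / 2 = 704 kN.

704 kN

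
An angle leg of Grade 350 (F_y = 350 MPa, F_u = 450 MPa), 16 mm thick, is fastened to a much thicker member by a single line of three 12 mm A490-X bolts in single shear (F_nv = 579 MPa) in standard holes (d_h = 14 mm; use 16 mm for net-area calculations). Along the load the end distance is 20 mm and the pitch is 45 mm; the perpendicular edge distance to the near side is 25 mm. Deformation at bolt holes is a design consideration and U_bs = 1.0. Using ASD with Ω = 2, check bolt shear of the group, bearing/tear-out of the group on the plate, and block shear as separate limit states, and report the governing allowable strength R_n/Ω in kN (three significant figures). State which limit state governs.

Bolt shear: A_b = π·12²/4 = 113.1 mm²; R_n = 579 × 113.1 × 3 × 1 / 1000 = 196.5 kN → 196.5 / 2 = 98.2 kN.
Bearing: edge l_c = 13, r_n = 112.3 kN; interior l_c = 31, r_n = 207.4 kN; R_n = 112.3 + 2·207.4 = 527 kN → 264 kN.
Block shear: A_gv = 1760, A_nv = 1120, A_nt = 272 mm²; R_n = min(0.6F_uA_nv, 0.6F_yA_gv) + U_bs·F_u·A_nt = 424.8 kN → 212 kN.
Bolt shear governs: 98.2 kN.

98.2 kN (bolt shear governs)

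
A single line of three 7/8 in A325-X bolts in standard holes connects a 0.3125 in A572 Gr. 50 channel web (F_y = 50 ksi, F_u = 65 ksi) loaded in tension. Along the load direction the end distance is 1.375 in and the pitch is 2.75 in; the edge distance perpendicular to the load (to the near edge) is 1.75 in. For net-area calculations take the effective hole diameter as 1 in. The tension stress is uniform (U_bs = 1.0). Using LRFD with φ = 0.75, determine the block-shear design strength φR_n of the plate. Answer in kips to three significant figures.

59 kips

Shear plane L_v = 1.375 + 2·2.75 = 6.875 in; A_gv = 6.875 × 0.3125 = 2.148 in².
A_nv = (6.875 − 2.5·1) × 0.3125 = 1.367 in².
A_nt = (1.75 − 0.5·1) × 0.3125 = 0.3906 in².
0.6 F_u A_nv = 53.32 kips; 0.6 F_y A_gv = 64.45 kips → shear rupture governs the shear term.
R_n = 53.32 + 1.0 × 65 × 0.3906 = 78.71 kips.
Design strength φR_n = 0.75 × 78.71 = 59 kips.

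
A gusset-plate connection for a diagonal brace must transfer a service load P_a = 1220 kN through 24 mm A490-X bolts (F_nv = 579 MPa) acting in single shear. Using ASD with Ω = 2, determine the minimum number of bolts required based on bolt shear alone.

10 bolts

A_b = π·24²/4 = 452.4 mm².
Per-bolt allowable strength R_n/Ω = 579 × 452.4 × 1 / 1000 / 2 = 131 kN.
n ≥ 1220 / 131 = 9.315 → use 10 bolts.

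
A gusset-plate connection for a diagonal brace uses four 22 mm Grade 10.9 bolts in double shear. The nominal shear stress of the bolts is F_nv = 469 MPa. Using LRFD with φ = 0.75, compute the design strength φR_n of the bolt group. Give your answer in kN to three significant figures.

A_b = π × 22² / 4 = 380.1 mm².
R_n = F_nv · A_b · n · n_s = 469 × 380.1 × 4 × 2 / 1000 = 1426 kN.
Design strength φR_n = 0.75 × 1426 = 1070 kN.

1070 kN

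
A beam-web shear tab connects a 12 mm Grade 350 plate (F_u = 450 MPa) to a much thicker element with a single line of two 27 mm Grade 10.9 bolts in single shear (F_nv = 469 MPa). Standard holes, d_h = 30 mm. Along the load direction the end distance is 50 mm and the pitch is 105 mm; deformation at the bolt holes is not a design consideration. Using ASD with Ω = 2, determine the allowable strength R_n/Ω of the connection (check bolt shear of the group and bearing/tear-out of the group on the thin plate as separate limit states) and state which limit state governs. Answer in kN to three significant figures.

Bolt shear: A_b = π·27²/4 = 572.6 mm²; R_n = 469 × 572.6 × 2 × 1 / 1000 = 537.1 kN → 537.1 / 2 = 269 kN.
Bearing (1.5 l_c t F_u ≤ 3.0 d t F_u): upper limit = 3.0·27·12·450 / 1000 = 437.4 kN.
  Edge l_c = 50 − 30/2 = 35 → r_n = 283.5 kN; interior l_c = 105 − 30 = 75 → r_n = 437.4 kN.
  R_n,bearing = 1·283.5 + 1·437.4 = 720.9 kN → 720.9 / 2 = 360 kN.
Bolt shear governs: 269 kN.

269 kN (bolt shear governs)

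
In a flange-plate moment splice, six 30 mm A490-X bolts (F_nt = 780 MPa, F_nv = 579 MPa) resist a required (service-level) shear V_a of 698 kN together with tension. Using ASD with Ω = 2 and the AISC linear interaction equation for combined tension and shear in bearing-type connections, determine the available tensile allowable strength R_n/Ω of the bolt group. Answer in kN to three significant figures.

A_b = π·30²/4 = 706.9 mm²; f_rv = 698 × 1000 / (6 × 706.9) = 164.6 MPa.
F'_nt = 1.3 F_nt − (Ω F_nt / F_nv) f_rv = 1.3·780 − (2·780/579)·164.6 = 570.6 MPa, capped at F_nt → F'_nt = 570.6 MPa.
R_n = F'_nt · A_b · n = 570.6 × 706.9 × 6 / 1000 = 2420 kN.
Allowable strength R_n/Ω = 2420 / 2 = 1210 kN.

1210 kN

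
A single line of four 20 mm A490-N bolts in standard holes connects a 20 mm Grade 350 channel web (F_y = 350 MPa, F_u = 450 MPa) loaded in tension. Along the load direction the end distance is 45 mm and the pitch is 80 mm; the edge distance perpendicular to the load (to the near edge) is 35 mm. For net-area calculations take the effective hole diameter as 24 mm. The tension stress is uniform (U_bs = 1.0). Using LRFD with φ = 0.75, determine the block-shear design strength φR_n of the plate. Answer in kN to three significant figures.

969 kN

Shear plane L_v = 45 + 3·80 = 285 mm; A_gv = 285 × 20 = 5700 mm².
A_nv = (285 − 3.5·24) × 20 = 4020 mm².
A_nt = (35 − 0.5·24) × 20 = 460 mm².
0.6 F_u A_nv = 1085 kN; 0.6 F_y A_gv = 1197 kN → shear rupture governs the shear term.
R_n = 1085 + 1.0 × 450 × 460 / 1000 = 1292 kN.
Design strength φR_n = 0.75 × 1292 = 969 kN.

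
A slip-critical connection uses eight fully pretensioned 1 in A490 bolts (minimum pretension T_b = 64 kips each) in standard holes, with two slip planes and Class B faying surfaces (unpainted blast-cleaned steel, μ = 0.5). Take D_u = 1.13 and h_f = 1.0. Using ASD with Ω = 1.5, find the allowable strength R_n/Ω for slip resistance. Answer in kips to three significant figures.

R_n = μ · D_u · h_f · T_b · n_s · n_b = 0.5 × 1.13 × 1.0 × 64 × 2 × 8 = 578.6 kips.
Allowable strength R_n/Ω = 578.6 / 1.5 = 386 kips.

386 kips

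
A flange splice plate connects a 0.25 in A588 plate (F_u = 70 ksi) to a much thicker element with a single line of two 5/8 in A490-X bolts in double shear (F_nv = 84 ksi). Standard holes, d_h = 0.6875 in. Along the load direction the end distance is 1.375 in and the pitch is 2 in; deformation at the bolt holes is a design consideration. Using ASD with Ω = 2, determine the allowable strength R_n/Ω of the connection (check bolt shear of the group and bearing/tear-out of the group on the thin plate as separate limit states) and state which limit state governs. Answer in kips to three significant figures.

24 kips (bearing governs)

Bolt shear: A_b = π·0.625²/4 = 0.3068 in²; R_n = 84 × 0.3068 × 2 × 2 = 103.1 kips → 103.1 / 2 = 51.5 kips.
Bearing (1.2 l_c t F_u ≤ 2.4 d t F_u): upper limit = 2.4·0.625·0.25·70 = 26.25 kips.
  Edge l_c = 1.375 − 0.6875/2 = 1.031 → r_n = 21.66 kips; interior l_c = 2 − 0.6875 = 1.312 → r_n = 26.25 kips.
  R_n,bearing = 1·21.66 + 1·26.25 = 47.91 kips → 47.91 / 2 = 24 kips.
Bearing governs: 24 kips.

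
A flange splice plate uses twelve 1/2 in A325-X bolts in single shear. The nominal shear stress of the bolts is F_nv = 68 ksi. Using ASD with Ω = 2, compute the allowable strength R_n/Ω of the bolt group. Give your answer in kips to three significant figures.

80.1 kips

A_b = π × 0.5² / 4 = 0.1963 in².
R_n = F_nv · A_b · n · n_s = 68 × 0.1963 × 12 × 1 = 160.2 kips.
Allowable strength R_n/Ω = 160.2 / 2 = 80.1 kips.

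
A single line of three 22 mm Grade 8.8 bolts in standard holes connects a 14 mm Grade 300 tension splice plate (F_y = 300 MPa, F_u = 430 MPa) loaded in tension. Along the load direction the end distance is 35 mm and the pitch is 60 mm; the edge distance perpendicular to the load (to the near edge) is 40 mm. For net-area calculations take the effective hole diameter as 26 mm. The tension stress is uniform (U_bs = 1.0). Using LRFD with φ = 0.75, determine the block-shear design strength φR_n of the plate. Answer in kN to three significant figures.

Shear plane L_v = 35 + 2·60 = 155 mm; A_gv = 155 × 14 = 2170 mm².
A_nv = (155 − 2.5·26) × 14 = 1260 mm².
A_nt = (40 − 0.5·26) × 14 = 378 mm².
0.6 F_u A_nv = 325.1 kN; 0.6 F_y A_gv = 390.6 kN → shear rupture governs the shear term.
R_n = 325.1 + 1.0 × 430 × 378 / 1000 = 487.6 kN.
Design strength φR_n = 0.75 × 487.6 = 366 kN.

366 kN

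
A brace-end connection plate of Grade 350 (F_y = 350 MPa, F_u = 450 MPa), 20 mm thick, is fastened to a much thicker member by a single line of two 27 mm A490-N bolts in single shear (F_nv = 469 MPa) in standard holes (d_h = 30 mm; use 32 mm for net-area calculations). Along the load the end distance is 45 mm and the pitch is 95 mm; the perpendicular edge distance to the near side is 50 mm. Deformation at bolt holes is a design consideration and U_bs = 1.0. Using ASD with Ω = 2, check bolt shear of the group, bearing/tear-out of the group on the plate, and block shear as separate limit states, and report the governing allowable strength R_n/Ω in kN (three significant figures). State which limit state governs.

269 kN (bolt shear governs)

Bolt shear: A_b = π·27²/4 = 572.6 mm²; R_n = 469 × 572.6 × 2 × 1 / 1000 = 537.1 kN → 537.1 / 2 = 269 kN.
Bearing: edge l_c = 30, r_n = 324 kN; interior l_c = 65, r_n = 583.2 kN; R_n = 324 + 1·583.2 = 907.2 kN → 454 kN.
Block shear: A_gv = 2800, A_nv = 1840, A_nt = 680 mm²; R_n = min(0.6F_uA_nv, 0.6F_yA_gv) + U_bs·F_u·A_nt = 802.8 kN → 401 kN.
Bolt shear governs: 269 kN.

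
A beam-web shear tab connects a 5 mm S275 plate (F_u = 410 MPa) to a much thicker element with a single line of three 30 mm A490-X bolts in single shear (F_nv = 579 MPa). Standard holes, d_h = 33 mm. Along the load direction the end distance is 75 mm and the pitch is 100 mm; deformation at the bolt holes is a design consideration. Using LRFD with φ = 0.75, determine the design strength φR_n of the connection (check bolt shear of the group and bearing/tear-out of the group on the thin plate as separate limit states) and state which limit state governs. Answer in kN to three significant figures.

329 kN (bearing governs)

Bolt shear: A_b = π·30²/4 = 706.9 mm²; R_n = 579 × 706.9 × 3 × 1 / 1000 = 1228 kN → 0.75 × 1228 = 921 kN.
Bearing (1.2 l_c t F_u ≤ 2.4 d t F_u): upper limit = 2.4·30·5·410 / 1000 = 147.6 kN.
  Edge l_c = 75 − 33/2 = 58.5 → r_n = 143.9 kN; interior l_c = 100 − 33 = 67 → r_n = 147.6 kN.
  R_n,bearing = 1·143.9 + 2·147.6 = 439.1 kN → 0.75 × 439.1 = 329 kN.
Bearing governs: 329 kN.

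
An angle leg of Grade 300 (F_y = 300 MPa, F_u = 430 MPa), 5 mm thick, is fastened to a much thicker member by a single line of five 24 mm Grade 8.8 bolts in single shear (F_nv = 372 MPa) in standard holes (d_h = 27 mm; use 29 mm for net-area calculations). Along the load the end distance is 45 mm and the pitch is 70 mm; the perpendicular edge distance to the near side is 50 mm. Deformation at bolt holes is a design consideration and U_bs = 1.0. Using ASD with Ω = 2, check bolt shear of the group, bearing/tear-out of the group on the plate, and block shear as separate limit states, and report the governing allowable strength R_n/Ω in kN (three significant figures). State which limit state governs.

Bolt shear: A_b = π·24²/4 = 452.4 mm²; R_n = 372 × 452.4 × 5 × 1 / 1000 = 841.4 kN → 841.4 / 2 = 421 kN.
Bearing: edge l_c = 31.5, r_n = 81.27 kN; interior l_c = 43, r_n = 110.9 kN; R_n = 81.27 + 4·110.9 = 525 kN → 263 kN.
Block shear: A_gv = 1625, A_nv = 972.5, A_nt = 177.5 mm²; R_n = min(0.6F_uA_nv, 0.6F_yA_gv) + U_bs·F_u·A_nt = 327.2 kN → 164 kN.
Block shear governs: 164 kN.

164 kN (block shear governs)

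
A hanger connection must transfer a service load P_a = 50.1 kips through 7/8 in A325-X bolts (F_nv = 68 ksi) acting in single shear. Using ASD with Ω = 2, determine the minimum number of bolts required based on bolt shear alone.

A_b = π·0.875²/4 = 0.6013 in².
Per-bolt allowable strength R_n/Ω = 68 × 0.6013 × 1 / 2 = 20.44 kips.
n ≥ 50.1 / 20.44 = 2.45 → use 3 bolts.

3 bolts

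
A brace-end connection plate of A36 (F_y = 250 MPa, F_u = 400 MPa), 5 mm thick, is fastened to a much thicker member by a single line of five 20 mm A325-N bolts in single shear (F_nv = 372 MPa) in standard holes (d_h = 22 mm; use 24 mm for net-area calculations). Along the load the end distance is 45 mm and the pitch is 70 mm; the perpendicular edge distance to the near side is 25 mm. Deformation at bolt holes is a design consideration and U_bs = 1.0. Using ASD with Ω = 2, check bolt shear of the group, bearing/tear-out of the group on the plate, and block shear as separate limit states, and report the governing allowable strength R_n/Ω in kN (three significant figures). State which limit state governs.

Bolt shear: A_b = π·20²/4 = 314.2 mm²; R_n = 372 × 314.2 × 5 × 1 / 1000 = 584.3 kN → 584.3 / 2 = 292 kN.
Bearing: edge l_c = 34, r_n = 81.6 kN; interior l_c = 48, r_n = 96 kN; R_n = 81.6 + 4·96 = 465.6 kN → 233 kN.
Block shear: A_gv = 1625, A_nv = 1085, A_nt = 65 mm²; R_n = min(0.6F_uA_nv, 0.6F_yA_gv) + U_bs·F_u·A_nt = 269.8 kN → 135 kN.
Block shear governs: 135 kN.

135 kN (block shear governs)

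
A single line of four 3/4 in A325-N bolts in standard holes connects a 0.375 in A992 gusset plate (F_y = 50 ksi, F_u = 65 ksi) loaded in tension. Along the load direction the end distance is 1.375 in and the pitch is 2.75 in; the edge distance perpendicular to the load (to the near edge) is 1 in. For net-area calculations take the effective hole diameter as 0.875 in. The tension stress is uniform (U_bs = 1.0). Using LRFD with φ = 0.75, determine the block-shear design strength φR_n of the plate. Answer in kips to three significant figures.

Shear plane L_v = 1.375 + 3·2.75 = 9.625 in; A_gv = 9.625 × 0.375 = 3.609 in².
A_nv = (9.625 − 3.5·0.875) × 0.375 = 2.461 in².
A_nt = (1 − 0.5·0.875) × 0.375 = 0.2109 in².
0.6 F_u A_nv = 95.98 kips; 0.6 F_y A_gv = 108.3 kips → shear rupture governs the shear term.
R_n = 95.98 + 1.0 × 65 × 0.2109 = 109.7 kips.
Design strength φR_n = 0.75 × 109.7 = 82.3 kips.

82.3 kips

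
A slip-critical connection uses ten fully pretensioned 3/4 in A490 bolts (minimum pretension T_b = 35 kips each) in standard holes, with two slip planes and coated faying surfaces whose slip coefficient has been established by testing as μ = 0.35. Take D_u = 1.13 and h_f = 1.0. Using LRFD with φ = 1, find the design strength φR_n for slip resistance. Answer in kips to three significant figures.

277 kips

R_n = μ · D_u · h_f · T_b · n_s · n_b = 0.35 × 1.13 × 1.0 × 35 × 2 × 10 = 276.8 kips.
Design strength φR_n = 1 × 276.8 = 277 kips.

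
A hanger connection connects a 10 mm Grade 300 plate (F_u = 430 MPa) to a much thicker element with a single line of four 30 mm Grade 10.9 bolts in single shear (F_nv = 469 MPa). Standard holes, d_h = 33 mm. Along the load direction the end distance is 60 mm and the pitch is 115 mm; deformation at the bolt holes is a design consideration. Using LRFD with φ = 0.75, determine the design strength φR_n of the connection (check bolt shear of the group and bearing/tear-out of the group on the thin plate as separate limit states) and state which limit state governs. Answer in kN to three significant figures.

Bolt shear: A_b = π·30²/4 = 706.9 mm²; R_n = 469 × 706.9 × 4 × 1 / 1000 = 1326 kN → 0.75 × 1326 = 995 kN.
Bearing (1.2 l_c t F_u ≤ 2.4 d t F_u): upper limit = 2.4·30·10·430 / 1000 = 309.6 kN.
  Edge l_c = 60 − 33/2 = 43.5 → r_n = 224.5 kN; interior l_c = 115 − 33 = 82 → r_n = 309.6 kN.
  R_n,bearing = 1·224.5 + 3·309.6 = 1153 kN → 0.75 × 1153 = 865 kN.
Bearing governs: 865 kN.

865 kN (bearing governs)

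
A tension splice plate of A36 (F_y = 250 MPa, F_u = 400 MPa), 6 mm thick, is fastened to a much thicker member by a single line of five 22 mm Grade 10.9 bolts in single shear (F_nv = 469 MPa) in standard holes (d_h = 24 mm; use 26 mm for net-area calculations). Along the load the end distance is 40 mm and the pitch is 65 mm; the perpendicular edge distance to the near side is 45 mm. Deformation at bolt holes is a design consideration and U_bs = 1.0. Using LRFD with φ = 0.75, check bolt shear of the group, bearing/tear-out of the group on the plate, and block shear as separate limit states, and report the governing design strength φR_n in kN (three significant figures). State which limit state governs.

Bolt shear: A_b = π·22²/4 = 380.1 mm²; R_n = 469 × 380.1 × 5 × 1 / 1000 = 891.4 kN → 0.75 × 891.4 = 669 kN.
Bearing: edge l_c = 28, r_n = 80.64 kN; interior l_c = 41, r_n = 118.1 kN; R_n = 80.64 + 4·118.1 = 553 kN → 415 kN.
Block shear: A_gv = 1800, A_nv = 1098, A_nt = 192 mm²; R_n = min(0.6F_uA_nv, 0.6F_yA_gv) + U_bs·F_u·A_nt = 340.3 kN → 255 kN.
Block shear governs: 255 kN.

255 kN (block shear governs)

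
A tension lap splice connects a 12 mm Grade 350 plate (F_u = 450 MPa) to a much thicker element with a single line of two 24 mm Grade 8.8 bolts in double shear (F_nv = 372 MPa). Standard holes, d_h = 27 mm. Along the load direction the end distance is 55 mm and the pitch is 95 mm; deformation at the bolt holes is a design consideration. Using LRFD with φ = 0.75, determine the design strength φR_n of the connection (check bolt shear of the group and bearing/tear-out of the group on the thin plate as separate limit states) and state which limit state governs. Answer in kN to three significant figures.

435 kN (bearing governs)

Bolt shear: A_b = π·24²/4 = 452.4 mm²; R_n = 372 × 452.4 × 2 × 2 / 1000 = 673.2 kN → 0.75 × 673.2 = 505 kN.
Bearing (1.2 l_c t F_u ≤ 2.4 d t F_u): upper limit = 2.4·24·12·450 / 1000 = 311 kN.
  Edge l_c = 55 − 27/2 = 41.5 → r_n = 268.9 kN; interior l_c = 95 − 27 = 68 → r_n = 311 kN.
  R_n,bearing = 1·268.9 + 1·311 = 580 kN → 0.75 × 580 = 435 kN.
Bearing governs: 435 kN.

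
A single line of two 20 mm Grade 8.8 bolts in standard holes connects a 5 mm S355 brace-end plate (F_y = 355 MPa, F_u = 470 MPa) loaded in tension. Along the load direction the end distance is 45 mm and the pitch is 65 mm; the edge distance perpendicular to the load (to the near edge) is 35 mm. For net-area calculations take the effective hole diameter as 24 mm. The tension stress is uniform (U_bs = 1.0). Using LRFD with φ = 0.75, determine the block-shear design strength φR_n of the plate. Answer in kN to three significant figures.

Shear plane L_v = 45 + 1·65 = 110 mm; A_gv = 110 × 5 = 550 mm².
A_nv = (110 − 1.5·24) × 5 = 370 mm².
A_nt = (35 − 0.5·24) × 5 = 115 mm².
0.6 F_u A_nv = 104.3 kN; 0.6 F_y A_gv = 117.2 kN → shear rupture governs the shear term.
R_n = 104.3 + 1.0 × 470 × 115 / 1000 = 158.4 kN.
Design strength φR_n = 0.75 × 158.4 = 119 kN.

119 kN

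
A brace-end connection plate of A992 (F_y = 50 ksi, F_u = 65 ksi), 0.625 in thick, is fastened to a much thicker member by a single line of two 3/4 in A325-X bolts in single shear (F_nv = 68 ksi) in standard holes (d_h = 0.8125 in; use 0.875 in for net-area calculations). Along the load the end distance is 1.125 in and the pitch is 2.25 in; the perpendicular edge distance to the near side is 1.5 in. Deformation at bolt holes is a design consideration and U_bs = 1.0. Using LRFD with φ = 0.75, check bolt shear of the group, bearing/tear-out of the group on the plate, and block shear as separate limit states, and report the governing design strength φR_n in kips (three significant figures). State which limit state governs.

45.1 kips (bolt shear governs)

Bolt shear: A_b = π·0.75²/4 = 0.4418 in²; R_n = 68 × 0.4418 × 2 × 1 = 60.08 kips → 0.75 × 60.08 = 45.1 kips.
Bearing: edge l_c = 0.7188, r_n = 35.04 kips; interior l_c = 1.438, r_n = 70.08 kips; R_n = 35.04 + 1·70.08 = 105.1 kips → 78.8 kips.
Block shear: A_gv = 2.109, A_nv = 1.289, A_nt = 0.6641 in²; R_n = min(0.6F_uA_nv, 0.6F_yA_gv) + U_bs·F_u·A_nt = 93.44 kips → 70.1 kips.
Bolt shear governs: 45.1 kips.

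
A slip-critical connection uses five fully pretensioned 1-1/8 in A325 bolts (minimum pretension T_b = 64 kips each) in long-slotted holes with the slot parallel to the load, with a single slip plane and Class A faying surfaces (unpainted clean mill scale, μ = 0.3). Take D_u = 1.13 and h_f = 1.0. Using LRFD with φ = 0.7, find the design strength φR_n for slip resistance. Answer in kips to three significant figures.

75.9 kips

R_n = μ · D_u · h_f · T_b · n_s · n_b = 0.3 × 1.13 × 1.0 × 64 × 1 × 5 = 108.5 kips.
Design strength φR_n = 0.7 × 108.5 = 75.9 kips.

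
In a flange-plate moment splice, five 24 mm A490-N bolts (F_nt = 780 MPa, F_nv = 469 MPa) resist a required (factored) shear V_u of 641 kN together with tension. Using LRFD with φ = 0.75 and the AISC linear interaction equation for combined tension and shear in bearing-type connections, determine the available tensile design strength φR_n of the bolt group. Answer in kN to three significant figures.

654 kN

A_b = π·24²/4 = 452.4 mm²; f_rv = 641 × 1000 / (5 × 452.4) = 283.4 MPa.
F'_nt = 1.3 F_nt − (F_nt / φF_nv) f_rv = 1.3·780 − (780/(0.75·469))·283.4 = 385.6 MPa, capped at F_nt → F'_nt = 385.6 MPa.
R_n = F'_nt · A_b · n = 385.6 × 452.4 × 5 / 1000 = 872.2 kN.
Design strength φR_n = 0.75 × 872.2 = 654 kN.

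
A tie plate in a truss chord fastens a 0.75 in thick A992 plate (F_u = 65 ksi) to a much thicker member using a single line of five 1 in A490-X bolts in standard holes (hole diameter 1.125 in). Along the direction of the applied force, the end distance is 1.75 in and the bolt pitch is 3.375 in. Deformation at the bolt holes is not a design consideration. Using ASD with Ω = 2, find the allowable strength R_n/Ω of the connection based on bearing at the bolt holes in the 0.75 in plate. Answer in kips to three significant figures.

Per bolt r_n = 1.5 l_c t F_u ≤ 3.0 d t F_u; upper limit = 3.0 × 1 × 0.75 × 65 = 146.2 kips.
Edge bolt: l_c = 1.75 − 1.125/2 = 1.188 in → 1.5 × 1.188 × 0.75 × 65 = 86.84 → r_n = 86.84 kips.
Interior bolts: l_c = 3.375 − 1.125 = 2.25 in → 1.5 × 2.25 × 0.75 × 65 = 164.5 → r_n = 146.2 kips.
R_n = 1 × 86.84 + 4 × 146.2 = 671.8 kips.
Allowable strength R_n/Ω = 671.8 / 2 = 336 kips.

336 kips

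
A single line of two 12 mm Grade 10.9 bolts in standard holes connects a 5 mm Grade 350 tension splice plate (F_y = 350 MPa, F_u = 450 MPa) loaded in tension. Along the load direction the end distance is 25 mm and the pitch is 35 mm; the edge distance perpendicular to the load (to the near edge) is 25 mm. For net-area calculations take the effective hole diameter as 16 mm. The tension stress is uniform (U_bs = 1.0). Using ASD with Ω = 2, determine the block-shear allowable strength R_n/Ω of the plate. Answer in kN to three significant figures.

Shear plane L_v = 25 + 1·35 = 60 mm; A_gv = 60 × 5 = 300 mm².
A_nv = (60 − 1.5·16) × 5 = 180 mm².
A_nt = (25 − 0.5·16) × 5 = 85 mm².
0.6 F_u A_nv = 48.6 kN; 0.6 F_y A_gv = 63 kN → shear rupture governs the shear term.
R_n = 48.6 + 1.0 × 450 × 85 / 1000 = 86.85 kN.
Allowable strength R_n/Ω = 86.85 / 2 = 43.4 kN.

43.4 kN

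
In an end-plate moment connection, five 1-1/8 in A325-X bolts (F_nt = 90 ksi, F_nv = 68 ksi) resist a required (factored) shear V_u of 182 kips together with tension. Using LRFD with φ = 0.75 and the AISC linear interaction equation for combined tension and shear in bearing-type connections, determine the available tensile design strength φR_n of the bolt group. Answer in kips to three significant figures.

195 kips

A_b = π·1.125²/4 = 0.994 in²; f_rv = 182 / (5 × 0.994) = 36.62 ksi.
F'_nt = 1.3 F_nt − (F_nt / φF_nv) f_rv = 1.3·90 − (90/(0.75·68))·36.62 = 52.38 ksi, capped at F_nt → F'_nt = 52.38 ksi.
R_n = F'_nt · A_b · n = 52.38 × 0.994 × 5 = 260.3 kips.
Design strength φR_n = 0.75 × 260.3 = 195 kips.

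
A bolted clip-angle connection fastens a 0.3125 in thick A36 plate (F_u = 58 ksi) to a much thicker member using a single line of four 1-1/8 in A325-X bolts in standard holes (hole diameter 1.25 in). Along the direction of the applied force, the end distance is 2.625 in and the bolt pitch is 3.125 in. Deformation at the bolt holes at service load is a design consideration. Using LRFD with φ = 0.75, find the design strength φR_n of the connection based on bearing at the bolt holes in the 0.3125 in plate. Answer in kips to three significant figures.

Per bolt r_n = 1.2 l_c t F_u ≤ 2.4 d t F_u; upper limit = 2.4 × 1.125 × 0.3125 × 58 = 48.94 kips.
Edge bolt: l_c = 2.625 − 1.25/2 = 2 in → 1.2 × 2 × 0.3125 × 58 = 43.5 → r_n = 43.5 kips.
Interior bolts: l_c = 3.125 − 1.25 = 1.875 in → 1.2 × 1.875 × 0.3125 × 58 = 40.78 → r_n = 40.78 kips.
R_n = 1 × 43.5 + 3 × 40.78 = 165.8 kips.
Design strength φR_n = 0.75 × 165.8 = 124 kips.

124 kips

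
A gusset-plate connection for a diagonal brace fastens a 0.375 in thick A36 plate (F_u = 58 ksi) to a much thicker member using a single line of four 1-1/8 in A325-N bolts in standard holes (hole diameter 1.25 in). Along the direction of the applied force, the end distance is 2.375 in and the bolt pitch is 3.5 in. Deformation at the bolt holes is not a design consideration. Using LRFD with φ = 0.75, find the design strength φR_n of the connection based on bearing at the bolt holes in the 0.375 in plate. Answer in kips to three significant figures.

Per bolt r_n = 1.5 l_c t F_u ≤ 3.0 d t F_u; upper limit = 3.0 × 1.125 × 0.375 × 58 = 73.41 kips.
Edge bolt: l_c = 2.375 − 1.25/2 = 1.75 in → 1.5 × 1.75 × 0.375 × 58 = 57.09 → r_n = 57.09 kips.
Interior bolts: l_c = 3.5 − 1.25 = 2.25 in → 1.5 × 2.25 × 0.375 × 58 = 73.41 → r_n = 73.41 kips.
R_n = 1 × 57.09 + 3 × 73.41 = 277.3 kips.
Design strength φR_n = 0.75 × 277.3 = 208 kips.

208 kips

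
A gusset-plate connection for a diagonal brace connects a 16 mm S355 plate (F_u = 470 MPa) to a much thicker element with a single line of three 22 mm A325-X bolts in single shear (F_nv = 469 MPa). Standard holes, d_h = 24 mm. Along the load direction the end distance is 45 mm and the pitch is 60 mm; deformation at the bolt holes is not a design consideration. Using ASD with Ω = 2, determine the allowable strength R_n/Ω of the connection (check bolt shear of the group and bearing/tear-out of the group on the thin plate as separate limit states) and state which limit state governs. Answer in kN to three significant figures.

Bolt shear: A_b = π·22²/4 = 380.1 mm²; R_n = 469 × 380.1 × 3 × 1 / 1000 = 534.8 kN → 534.8 / 2 = 267 kN.
Bearing (1.5 l_c t F_u ≤ 3.0 d t F_u): upper limit = 3.0·22·16·470 / 1000 = 496.3 kN.
  Edge l_c = 45 − 24/2 = 33 → r_n = 372.2 kN; interior l_c = 60 − 24 = 36 → r_n = 406.1 kN.
  R_n,bearing = 1·372.2 + 2·406.1 = 1184 kN → 1184 / 2 = 592 kN.
Bolt shear governs: 267 kN.

267 kN (bolt shear governs)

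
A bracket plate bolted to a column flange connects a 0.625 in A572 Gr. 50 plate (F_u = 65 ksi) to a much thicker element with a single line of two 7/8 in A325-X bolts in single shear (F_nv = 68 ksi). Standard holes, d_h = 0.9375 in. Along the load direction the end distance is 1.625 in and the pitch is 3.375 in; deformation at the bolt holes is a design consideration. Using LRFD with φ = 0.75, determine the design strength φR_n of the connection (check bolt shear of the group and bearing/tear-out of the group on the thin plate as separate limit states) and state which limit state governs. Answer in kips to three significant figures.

Bolt shear: A_b = π·0.875²/4 = 0.6013 in²; R_n = 68 × 0.6013 × 2 × 1 = 81.78 kips → 0.75 × 81.78 = 61.3 kips.
Bearing (1.2 l_c t F_u ≤ 2.4 d t F_u): upper limit = 2.4·0.875·0.625·65 = 85.31 kips.
  Edge l_c = 1.625 − 0.9375/2 = 1.156 → r_n = 56.37 kips; interior l_c = 3.375 − 0.9375 = 2.438 → r_n = 85.31 kips.
  R_n,bearing = 1·56.37 + 1·85.31 = 141.7 kips → 0.75 × 141.7 = 106 kips.
Bolt shear governs: 61.3 kips.

61.3 kips (bolt shear governs)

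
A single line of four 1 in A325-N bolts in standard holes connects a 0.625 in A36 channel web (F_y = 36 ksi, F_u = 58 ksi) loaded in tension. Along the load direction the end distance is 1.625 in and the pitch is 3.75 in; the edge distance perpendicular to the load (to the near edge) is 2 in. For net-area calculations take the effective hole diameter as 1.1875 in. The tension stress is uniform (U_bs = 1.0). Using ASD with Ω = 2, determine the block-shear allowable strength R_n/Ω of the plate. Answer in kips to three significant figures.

Shear plane L_v = 1.625 + 3·3.75 = 12.88 in; A_gv = 12.88 × 0.625 = 8.047 in².
A_nv = (12.88 − 3.5·1.1875) × 0.625 = 5.449 in².
A_nt = (2 − 0.5·1.1875) × 0.625 = 0.8789 in².
0.6 F_u A_nv = 189.6 kips; 0.6 F_y A_gv = 173.8 kips → shear yielding governs the shear term.
R_n = 173.8 + 1.0 × 58 × 0.8789 = 224.8 kips.
Allowable strength R_n/Ω = 224.8 / 2 = 112 kips.

112 kips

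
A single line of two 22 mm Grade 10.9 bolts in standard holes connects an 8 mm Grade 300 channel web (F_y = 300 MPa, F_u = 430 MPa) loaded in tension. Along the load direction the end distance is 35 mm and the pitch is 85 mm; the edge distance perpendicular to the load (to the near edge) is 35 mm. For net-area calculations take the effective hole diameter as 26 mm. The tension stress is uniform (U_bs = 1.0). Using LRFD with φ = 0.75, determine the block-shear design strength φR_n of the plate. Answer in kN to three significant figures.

182 kN

Shear plane L_v = 35 + 1·85 = 120 mm; A_gv = 120 × 8 = 960 mm².
A_nv = (120 − 1.5·26) × 8 = 648 mm².
A_nt = (35 − 0.5·26) × 8 = 176 mm².
0.6 F_u A_nv = 167.2 kN; 0.6 F_y A_gv = 172.8 kN → shear rupture governs the shear term.
R_n = 167.2 + 1.0 × 430 × 176 / 1000 = 242.9 kN.
Design strength φR_n = 0.75 × 242.9 = 182 kN.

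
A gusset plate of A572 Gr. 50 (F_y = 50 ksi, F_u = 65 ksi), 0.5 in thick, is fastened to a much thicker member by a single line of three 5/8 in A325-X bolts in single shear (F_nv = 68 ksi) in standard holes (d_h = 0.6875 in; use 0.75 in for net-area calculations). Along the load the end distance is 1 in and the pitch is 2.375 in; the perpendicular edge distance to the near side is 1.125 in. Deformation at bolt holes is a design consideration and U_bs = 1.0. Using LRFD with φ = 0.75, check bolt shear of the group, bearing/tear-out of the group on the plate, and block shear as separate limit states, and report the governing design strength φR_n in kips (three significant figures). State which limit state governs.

Bolt shear: A_b = π·0.625²/4 = 0.3068 in²; R_n = 68 × 0.3068 × 3 × 1 = 62.59 kips → 0.75 × 62.59 = 46.9 kips.
Bearing: edge l_c = 0.6562, r_n = 25.59 kips; interior l_c = 1.688, r_n = 48.75 kips; R_n = 25.59 + 2·48.75 = 123.1 kips → 92.3 kips.
Block shear: A_gv = 2.875, A_nv = 1.938, A_nt = 0.375 in²; R_n = min(0.6F_uA_nv, 0.6F_yA_gv) + U_bs·F_u·A_nt = 99.94 kips → 75 kips.
Bolt shear governs: 46.9 kips.

46.9 kips (bolt shear governs)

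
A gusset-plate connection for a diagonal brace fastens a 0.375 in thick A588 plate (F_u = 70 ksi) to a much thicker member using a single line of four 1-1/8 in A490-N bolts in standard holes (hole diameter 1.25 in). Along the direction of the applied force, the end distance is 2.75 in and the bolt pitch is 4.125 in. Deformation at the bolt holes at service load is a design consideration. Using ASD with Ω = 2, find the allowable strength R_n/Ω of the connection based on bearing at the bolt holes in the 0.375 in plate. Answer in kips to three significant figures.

Per bolt r_n = 1.2 l_c t F_u ≤ 2.4 d t F_u; upper limit = 2.4 × 1.125 × 0.375 × 70 = 70.88 kips.
Edge bolt: l_c = 2.75 − 1.25/2 = 2.125 in → 1.2 × 2.125 × 0.375 × 70 = 66.94 → r_n = 66.94 kips.
Interior bolts: l_c = 4.125 − 1.25 = 2.875 in → 1.2 × 2.875 × 0.375 × 70 = 90.56 → r_n = 70.88 kips.
R_n = 1 × 66.94 + 3 × 70.88 = 279.6 kips.
Allowable strength R_n/Ω = 279.6 / 2 = 140 kips.

140 kips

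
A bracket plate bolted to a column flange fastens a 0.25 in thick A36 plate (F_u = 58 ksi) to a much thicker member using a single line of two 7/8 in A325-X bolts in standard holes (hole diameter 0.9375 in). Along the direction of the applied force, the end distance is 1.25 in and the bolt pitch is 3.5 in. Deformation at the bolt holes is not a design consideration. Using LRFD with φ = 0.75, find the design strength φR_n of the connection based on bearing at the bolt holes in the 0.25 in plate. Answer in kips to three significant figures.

Per bolt r_n = 1.5 l_c t F_u ≤ 3.0 d t F_u; upper limit = 3.0 × 0.875 × 0.25 × 58 = 38.06 kips.
Edge bolt: l_c = 1.25 − 0.9375/2 = 0.7812 in → 1.5 × 0.7812 × 0.25 × 58 = 16.99 → r_n = 16.99 kips.
Interior bolts: l_c = 3.5 − 0.9375 = 2.562 in → 1.5 × 2.562 × 0.25 × 58 = 55.73 → r_n = 38.06 kips.
R_n = 1 × 16.99 + 1 × 38.06 = 55.05 kips.
Design strength φR_n = 0.75 × 55.05 = 41.3 kips.

41.3 kips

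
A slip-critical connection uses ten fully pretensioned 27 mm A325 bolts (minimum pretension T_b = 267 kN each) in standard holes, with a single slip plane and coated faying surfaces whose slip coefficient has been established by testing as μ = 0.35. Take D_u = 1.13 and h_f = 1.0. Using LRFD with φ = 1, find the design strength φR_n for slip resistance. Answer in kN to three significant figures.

1060 kN

R_n = μ · D_u · h_f · T_b · n_s · n_b = 0.35 × 1.13 × 1.0 × 267 × 1 × 10 = 1056 kN.
Design strength φR_n = 1 × 1056 = 1060 kN.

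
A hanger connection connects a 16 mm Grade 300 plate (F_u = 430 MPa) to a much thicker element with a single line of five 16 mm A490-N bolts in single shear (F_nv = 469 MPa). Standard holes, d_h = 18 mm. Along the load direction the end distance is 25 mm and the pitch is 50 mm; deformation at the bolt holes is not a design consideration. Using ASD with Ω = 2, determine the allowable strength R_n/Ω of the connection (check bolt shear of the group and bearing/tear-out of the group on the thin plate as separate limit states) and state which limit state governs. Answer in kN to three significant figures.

236 kN (bolt shear governs)

Bolt shear: A_b = π·16²/4 = 201.1 mm²; R_n = 469 × 201.1 × 5 × 1 / 1000 = 471.5 kN → 471.5 / 2 = 236 kN.
Bearing (1.5 l_c t F_u ≤ 3.0 d t F_u): upper limit = 3.0·16·16·430 / 1000 = 330.2 kN.
  Edge l_c = 25 − 18/2 = 16 → r_n = 165.1 kN; interior l_c = 50 − 18 = 32 → r_n = 330.2 kN.
  R_n,bearing = 1·165.1 + 4·330.2 = 1486 kN → 1486 / 2 = 743 kN.
Bolt shear governs: 236 kN.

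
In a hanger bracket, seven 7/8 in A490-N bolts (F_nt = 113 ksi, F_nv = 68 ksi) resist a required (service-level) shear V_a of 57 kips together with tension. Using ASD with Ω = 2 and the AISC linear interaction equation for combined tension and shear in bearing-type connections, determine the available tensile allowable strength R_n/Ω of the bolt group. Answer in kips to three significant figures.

A_b = π·0.875²/4 = 0.6013 in²; f_rv = 57 / (7 × 0.6013) = 13.54 ksi.
F'_nt = 1.3 F_nt − (Ω F_nt / F_nv) f_rv = 1.3·113 − (2·113/68)·13.54 = 101.9 ksi, capped at F_nt → F'_nt = 101.9 ksi.
R_n = F'_nt · A_b · n = 101.9 × 0.6013 × 7 = 428.9 kips.
Allowable strength R_n/Ω = 428.9 / 2 = 214 kips.

214 kips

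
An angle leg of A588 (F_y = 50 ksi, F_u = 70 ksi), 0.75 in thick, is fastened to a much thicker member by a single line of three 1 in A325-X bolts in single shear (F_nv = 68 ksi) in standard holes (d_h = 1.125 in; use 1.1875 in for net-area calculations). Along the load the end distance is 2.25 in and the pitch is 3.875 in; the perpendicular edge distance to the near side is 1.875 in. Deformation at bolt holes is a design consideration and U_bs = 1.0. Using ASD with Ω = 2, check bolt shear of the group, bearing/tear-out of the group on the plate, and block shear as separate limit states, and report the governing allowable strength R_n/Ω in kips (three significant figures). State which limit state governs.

Bolt shear: A_b = π·1²/4 = 0.7854 in²; R_n = 68 × 0.7854 × 3 × 1 = 160.2 kips → 160.2 / 2 = 80.1 kips.
Bearing: edge l_c = 1.688, r_n = 106.3 kips; interior l_c = 2.75, r_n = 126 kips; R_n = 106.3 + 2·126 = 358.3 kips → 179 kips.
Block shear: A_gv = 7.5, A_nv = 5.273, A_nt = 0.9609 in²; R_n = min(0.6F_uA_nv, 0.6F_yA_gv) + U_bs·F_u·A_nt = 288.8 kips → 144 kips.
Bolt shear governs: 80.1 kips.

80.1 kips (bolt shear governs)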